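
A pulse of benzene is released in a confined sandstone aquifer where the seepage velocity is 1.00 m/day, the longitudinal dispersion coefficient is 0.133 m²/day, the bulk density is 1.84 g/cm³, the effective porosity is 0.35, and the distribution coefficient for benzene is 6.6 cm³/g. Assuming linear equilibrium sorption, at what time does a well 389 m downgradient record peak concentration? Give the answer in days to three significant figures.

Retardation factor R = 1 + ρ_b·K_d/n = 1 + 1.84 × 6.6/0.35 = 35.70.
Sorption retards both mechanisms: v_R = v/R = 0.02801 m/day, D_R = D/R = 0.003725 m²/day.
Peak time from v_R²t² + 2D_R t − x² = 0: t = (√(D_R² + v_R²x²) − D_R)/v_R².
√(D_R² + v_R²x²) = √(0.003725² + 0.02801² × 389²) = 10.90; v_R² = 0.0007846.
t = (10.90 − 0.003725)/0.0007846 = 13900 days.

13900 days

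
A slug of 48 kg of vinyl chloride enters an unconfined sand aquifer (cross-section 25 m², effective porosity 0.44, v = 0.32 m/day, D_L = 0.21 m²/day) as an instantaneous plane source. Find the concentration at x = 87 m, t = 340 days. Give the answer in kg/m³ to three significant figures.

0.0276 kg/m³

For an instantaneous plane source, C(x,t) = M/(n_e·A·√(4πDt)) · exp(−(x−vt)²/(4Dt)), with n_e·A the pore (flow) area.
Plume center vt = 0.32 × 340 = 108.8 m, so the well at 87 m is 21.8 m upgradient of the peak.
√(4πDt) = 29.95 m, giving peak height M/(n_e·A·√(4πDt)) = 48/(0.44 × 25 × 29.95) = 0.1457 kg/m³.
(x−vt)²/(4Dt) = (-21.8)²/(4 × 0.21 × 340) = 1.664; exp(−1.664) = 0.1894.
C = 0.1457 × 0.1894 = 0.0276 kg/m³.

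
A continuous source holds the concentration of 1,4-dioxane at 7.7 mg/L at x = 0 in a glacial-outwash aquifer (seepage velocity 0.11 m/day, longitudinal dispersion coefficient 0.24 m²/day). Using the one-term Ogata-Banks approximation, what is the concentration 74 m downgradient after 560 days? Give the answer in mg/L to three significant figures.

1.73 mg/L

For a continuous step input, C/C₀ ≈ ½·erfc((x−vt)/(2√(Dt))).
vt = 0.11 × 560 = 61.6 m and 2√(Dt) = 2√(0.24 × 560) = 23.19 m.
Argument (x−vt)/(2√(Dt)) = (74 − 61.6)/23.19 = 0.5347; ½·erfc(0.5347) = 0.2248.
C = 7.7 × 0.2248 = 1.73 mg/L.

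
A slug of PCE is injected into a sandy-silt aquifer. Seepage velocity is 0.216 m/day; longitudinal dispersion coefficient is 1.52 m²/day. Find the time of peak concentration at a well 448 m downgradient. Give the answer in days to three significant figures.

For the 1D instantaneous-source solution, setting ∂C/∂t = 0 at fixed x gives v²t² + 2Dt − x² = 0, so t = (√(D² + v²x²) − D)/v².
√(D² + v²x²) = √(1.52² + 0.216² × 448²) = 96.78; v² = 0.046656.
t = (96.78 − 1.52)/0.046656 = 2040 days (vs. the pure-advection estimate x/v = 2070 d).

2040 days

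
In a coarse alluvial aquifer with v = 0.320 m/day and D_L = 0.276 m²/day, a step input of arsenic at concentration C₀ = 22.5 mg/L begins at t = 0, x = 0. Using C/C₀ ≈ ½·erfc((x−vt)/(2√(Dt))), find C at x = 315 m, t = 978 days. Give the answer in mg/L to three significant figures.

10.5 mg/L

For a continuous step input, C/C₀ ≈ ½·erfc((x−vt)/(2√(Dt))).
vt = 0.320 × 978 = 312.96 m and 2√(Dt) = 2√(0.276 × 978) = 32.86 m.
Argument (x−vt)/(2√(Dt)) = (315 − 312.96)/32.86 = 0.06208; ½·erfc(0.06208) = 0.4650.
C = 22.5 × 0.4650 = 10.5 mg/L.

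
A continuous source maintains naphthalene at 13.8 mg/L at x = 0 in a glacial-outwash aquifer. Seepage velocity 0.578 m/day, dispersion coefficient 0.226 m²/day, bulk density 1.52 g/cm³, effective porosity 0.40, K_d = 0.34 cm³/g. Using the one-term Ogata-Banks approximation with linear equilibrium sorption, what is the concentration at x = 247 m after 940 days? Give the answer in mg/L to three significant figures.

3.21 mg/L

Retardation factor R = 1 + ρ_b·K_d/n = 1 + 1.52 × 0.34/0.40 = 2.292.
Sorption retards both mechanisms: v_R = v/R = 0.2522 m/day, D_R = D/R = 0.09860 m²/day.
v_R·t = 0.2522 × 940 = 237.068 m; 2√(D_R t) = 19.25 m; argument = (247 − 237.068)/19.25 = 0.5159.
C = C₀ × ½·erfc(0.5159) = 13.8 × 0.2328 = 3.21 mg/L.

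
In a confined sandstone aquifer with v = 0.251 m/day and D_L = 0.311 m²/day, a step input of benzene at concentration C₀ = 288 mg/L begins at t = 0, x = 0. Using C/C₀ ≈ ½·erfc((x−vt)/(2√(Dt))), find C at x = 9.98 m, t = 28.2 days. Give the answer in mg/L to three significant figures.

For a continuous step input, C/C₀ ≈ ½·erfc((x−vt)/(2√(Dt))).
vt = 0.251 × 28.2 = 7.0782 m and 2√(Dt) = 2√(0.311 × 28.2) = 5.923 m.
Argument (x−vt)/(2√(Dt)) = (9.98 − 7.0782)/5.923 = 0.4899; ½·erfc(0.4899) = 0.2442.
C = 288 × 0.2442 = 70.3 mg/L.

70.3 mg/L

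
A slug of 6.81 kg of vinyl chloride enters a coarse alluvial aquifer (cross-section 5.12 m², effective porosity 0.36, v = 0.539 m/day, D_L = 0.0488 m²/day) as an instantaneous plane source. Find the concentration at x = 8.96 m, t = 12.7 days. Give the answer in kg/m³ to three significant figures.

For an instantaneous plane source, C(x,t) = M/(n_e·A·√(4πDt)) · exp(−(x−vt)²/(4Dt)), with n_e·A the pore (flow) area.
Plume center vt = 0.539 × 12.7 = 6.8453 m, so the well at 8.96 m is 2.1147 m downgradient of the peak.
√(4πDt) = 2.791 m, giving peak height M/(n_e·A·√(4πDt)) = 6.81/(0.36 × 5.12 × 2.791) = 1.324 kg/m³.
(x−vt)²/(4Dt) = (2.1147)²/(4 × 0.0488 × 12.7) = 1.804; exp(−1.804) = 0.1646.
C = 1.324 × 0.1646 = 0.218 kg/m³.

0.218 kg/m³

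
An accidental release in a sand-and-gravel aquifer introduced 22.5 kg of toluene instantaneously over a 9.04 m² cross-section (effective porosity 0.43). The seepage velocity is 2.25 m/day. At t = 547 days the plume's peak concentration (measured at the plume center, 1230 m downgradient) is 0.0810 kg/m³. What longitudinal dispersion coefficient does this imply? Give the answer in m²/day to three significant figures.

0.743 m²/day

At the plume center C_max = M/(n_e·A·√(4πDt)), so D = M²/(4πt·(n_e·A·C_max)²).
n_e·A·C_max = 0.43 × 9.04 × 0.0810 = 0.3149 kg/m.
D = 22.5²/(4π × 547 × 0.3149²) = 0.743 m²/day.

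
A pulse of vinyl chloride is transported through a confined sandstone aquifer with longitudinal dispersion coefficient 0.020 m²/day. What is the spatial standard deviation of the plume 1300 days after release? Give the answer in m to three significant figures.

7.21 m

Dispersive spreading gives a Gaussian with σ² = 2Dt; advection only shifts the center.
σ = √(2 × 0.020 × 1300) = 7.21 m.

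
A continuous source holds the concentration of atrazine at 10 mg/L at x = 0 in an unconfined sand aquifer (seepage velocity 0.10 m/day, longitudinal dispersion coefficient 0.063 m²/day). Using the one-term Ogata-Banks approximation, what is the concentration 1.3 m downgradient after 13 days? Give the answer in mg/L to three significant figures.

For a continuous step input, C/C₀ ≈ ½·erfc((x−vt)/(2√(Dt))).
vt = 0.10 × 13 = 1.3 m and 2√(Dt) = 2√(0.063 × 13) = 1.810 m.
Argument (x−vt)/(2√(Dt)) = (1.3 − 1.3)/1.810 = 0; ½·erfc(0) = 0.5000.
C = 10 × 0.5000 = 5.00 mg/L.

5.00 mg/L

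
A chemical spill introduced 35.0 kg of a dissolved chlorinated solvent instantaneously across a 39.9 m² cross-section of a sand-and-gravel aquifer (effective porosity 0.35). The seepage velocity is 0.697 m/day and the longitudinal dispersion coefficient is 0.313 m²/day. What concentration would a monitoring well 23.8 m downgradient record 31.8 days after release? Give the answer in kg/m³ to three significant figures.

For an instantaneous plane source, C(x,t) = M/(n_e·A·√(4πDt)) · exp(−(x−vt)²/(4Dt)), with n_e·A the pore (flow) area.
Plume center vt = 0.697 × 31.8 = 22.1646 m, so the well at 23.8 m is 1.6354 m downgradient of the peak.
√(4πDt) = 11.18 m, giving peak height M/(n_e·A·√(4πDt)) = 35.0/(0.35 × 39.9 × 11.18) = 0.2242 kg/m³.
(x−vt)²/(4Dt) = (1.6354)²/(4 × 0.313 × 31.8) = 0.06718; exp(−0.06718) = 0.9350.
C = 0.2242 × 0.9350 = 0.210 kg/m³.

0.210 kg/m³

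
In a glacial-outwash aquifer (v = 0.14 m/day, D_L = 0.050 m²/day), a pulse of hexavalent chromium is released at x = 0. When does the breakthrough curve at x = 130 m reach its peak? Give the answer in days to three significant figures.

926 days

For the 1D instantaneous-source solution, setting ∂C/∂t = 0 at fixed x gives v²t² + 2Dt − x² = 0, so t = (√(D² + v²x²) − D)/v².
√(D² + v²x²) = √(0.050² + 0.14² × 130²) = 18.20; v² = 0.0196.
t = (18.20 − 0.050)/0.0196 = 926 days (vs. the pure-advection estimate x/v = 929 d).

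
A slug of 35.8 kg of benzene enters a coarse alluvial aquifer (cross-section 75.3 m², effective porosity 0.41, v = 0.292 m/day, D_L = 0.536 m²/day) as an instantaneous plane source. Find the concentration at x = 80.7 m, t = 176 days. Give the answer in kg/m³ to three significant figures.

For an instantaneous plane source, C(x,t) = M/(n_e·A·√(4πDt)) · exp(−(x−vt)²/(4Dt)), with n_e·A the pore (flow) area.
Plume center vt = 0.292 × 176 = 51.392 m, so the well at 80.7 m is 29.308 m downgradient of the peak.
√(4πDt) = 34.43 m, giving peak height M/(n_e·A·√(4πDt)) = 35.8/(0.41 × 75.3 × 34.43) = 0.03368 kg/m³.
(x−vt)²/(4Dt) = (29.308)²/(4 × 0.536 × 176) = 2.276; exp(−2.276) = 0.1027.
C = 0.03368 × 0.1027 = 0.00346 kg/m³.

0.00346 kg/m³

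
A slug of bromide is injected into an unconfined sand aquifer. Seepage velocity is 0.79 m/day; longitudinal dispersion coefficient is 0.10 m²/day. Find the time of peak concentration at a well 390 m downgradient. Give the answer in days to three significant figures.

494 days

For the 1D instantaneous-source solution, setting ∂C/∂t = 0 at fixed x gives v²t² + 2Dt − x² = 0, so t = (√(D² + v²x²) − D)/v².
√(D² + v²x²) = √(0.10² + 0.79² × 390²) = 308.1; v² = 0.6241.
t = (308.1 − 0.10)/0.6241 = 494 days (vs. the pure-advection estimate x/v = 494 d).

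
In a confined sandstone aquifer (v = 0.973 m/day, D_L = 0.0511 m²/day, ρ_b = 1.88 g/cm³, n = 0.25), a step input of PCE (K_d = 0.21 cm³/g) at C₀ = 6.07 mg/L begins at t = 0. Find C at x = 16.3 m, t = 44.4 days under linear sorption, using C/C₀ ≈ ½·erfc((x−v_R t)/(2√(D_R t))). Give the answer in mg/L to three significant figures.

Retardation factor R = 1 + ρ_b·K_d/n = 1 + 1.88 × 0.21/0.25 = 2.579.
Sorption retards both mechanisms: v_R = v/R = 0.3773 m/day, D_R = D/R = 0.01981 m²/day.
v_R·t = 0.3773 × 44.4 = 16.75212 m; 2√(D_R t) = 1.876 m; argument = (16.3 − 16.75212)/1.876 = -0.2410.
C = C₀ × ½·erfc(-0.2410) = 6.07 × 0.6334 = 3.84 mg/L.

3.84 mg/L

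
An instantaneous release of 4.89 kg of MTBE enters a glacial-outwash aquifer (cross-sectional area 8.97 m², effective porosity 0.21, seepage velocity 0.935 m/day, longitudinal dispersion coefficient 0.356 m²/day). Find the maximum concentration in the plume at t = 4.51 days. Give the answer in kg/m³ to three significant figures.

The peak of an instantaneous 1D plume sits at x = vt; there the Gaussian factor is 1 and C_max = M/(n_e·A·√(4πDt)), where n_e·A is the pore area the mass is dissolved in.
√(4πDt) = √(4π × 0.356 × 4.51) = 4.492 m, so C_max = 4.89/(0.21 × 8.97 × 4.492) = 0.578 kg/m³.

0.578 kg/m³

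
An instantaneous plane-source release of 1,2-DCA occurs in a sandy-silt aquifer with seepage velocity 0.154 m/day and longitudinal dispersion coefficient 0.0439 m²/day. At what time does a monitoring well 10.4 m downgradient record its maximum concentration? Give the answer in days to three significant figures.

For the 1D instantaneous-source solution, setting ∂C/∂t = 0 at fixed x gives v²t² + 2Dt − x² = 0, so t = (√(D² + v²x²) − D)/v².
√(D² + v²x²) = √(0.0439² + 0.154² × 10.4²) = 1.602; v² = 0.023716.
t = (1.602 − 0.0439)/0.023716 = 65.7 days (vs. the pure-advection estimate x/v = 67.5 d).

65.7 days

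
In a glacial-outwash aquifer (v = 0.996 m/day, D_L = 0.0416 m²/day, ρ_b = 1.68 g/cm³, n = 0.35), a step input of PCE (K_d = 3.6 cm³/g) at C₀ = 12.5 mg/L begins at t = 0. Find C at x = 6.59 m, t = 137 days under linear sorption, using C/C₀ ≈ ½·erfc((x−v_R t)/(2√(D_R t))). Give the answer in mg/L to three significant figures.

Retardation factor R = 1 + ρ_b·K_d/n = 1 + 1.68 × 3.6/0.35 = 18.28.
Sorption retards both mechanisms: v_R = v/R = 0.05449 m/day, D_R = D/R = 0.002276 m²/day.
v_R·t = 0.05449 × 137 = 7.46513 m; 2√(D_R t) = 1.117 m; argument = (6.59 − 7.46513)/1.117 = -0.7835.
C = C₀ × ½·erfc(-0.7835) = 12.5 × 0.8661 = 10.8 mg/L.

10.8 mg/L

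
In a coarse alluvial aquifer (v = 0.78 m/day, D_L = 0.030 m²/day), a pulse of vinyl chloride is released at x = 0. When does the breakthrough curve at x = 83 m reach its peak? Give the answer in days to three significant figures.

For the 1D instantaneous-source solution, setting ∂C/∂t = 0 at fixed x gives v²t² + 2Dt − x² = 0, so t = (√(D² + v²x²) − D)/v².
√(D² + v²x²) = √(0.030² + 0.78² × 83²) = 64.74; v² = 0.6084.
t = (64.74 − 0.030)/0.6084 = 106 days (vs. the pure-advection estimate x/v = 106 d).

106 days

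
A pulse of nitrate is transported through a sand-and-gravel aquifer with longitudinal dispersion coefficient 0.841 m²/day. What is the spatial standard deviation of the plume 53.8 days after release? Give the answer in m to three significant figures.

Dispersive spreading gives a Gaussian with σ² = 2Dt; advection only shifts the center.
σ = √(2 × 0.841 × 53.8) = 9.51 m.

9.51 m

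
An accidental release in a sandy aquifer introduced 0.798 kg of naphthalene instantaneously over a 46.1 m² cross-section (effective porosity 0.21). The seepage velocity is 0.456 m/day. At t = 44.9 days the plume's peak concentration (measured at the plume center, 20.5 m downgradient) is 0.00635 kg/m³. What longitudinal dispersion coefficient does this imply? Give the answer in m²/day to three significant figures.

0.299 m²/day

At the plume center C_max = M/(n_e·A·√(4πDt)), so D = M²/(4πt·(n_e·A·C_max)²).
n_e·A·C_max = 0.21 × 46.1 × 0.00635 = 0.06147 kg/m.
D = 0.798²/(4π × 44.9 × 0.06147²) = 0.299 m²/day.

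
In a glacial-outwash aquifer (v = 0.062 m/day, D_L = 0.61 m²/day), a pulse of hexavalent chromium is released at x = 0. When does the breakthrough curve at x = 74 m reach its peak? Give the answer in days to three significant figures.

For the 1D instantaneous-source solution, setting ∂C/∂t = 0 at fixed x gives v²t² + 2Dt − x² = 0, so t = (√(D² + v²x²) − D)/v².
√(D² + v²x²) = √(0.61² + 0.062² × 74²) = 4.628; v² = 0.003844.
t = (4.628 − 0.61)/0.003844 = 1050 days (vs. the pure-advection estimate x/v = 1190 d).

1050 days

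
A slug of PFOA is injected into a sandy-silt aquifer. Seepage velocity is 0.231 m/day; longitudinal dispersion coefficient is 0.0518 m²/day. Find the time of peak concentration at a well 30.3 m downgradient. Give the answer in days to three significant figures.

For the 1D instantaneous-source solution, setting ∂C/∂t = 0 at fixed x gives v²t² + 2Dt − x² = 0, so t = (√(D² + v²x²) − D)/v².
√(D² + v²x²) = √(0.0518² + 0.231² × 30.3²) = 6.999; v² = 0.053361.
t = (6.999 − 0.0518)/0.053361 = 130 days (vs. the pure-advection estimate x/v = 131 d).

130 days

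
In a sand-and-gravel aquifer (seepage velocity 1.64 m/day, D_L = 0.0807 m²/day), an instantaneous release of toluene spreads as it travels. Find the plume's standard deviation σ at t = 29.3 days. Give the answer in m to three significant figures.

Dispersive spreading gives a Gaussian with σ² = 2Dt; advection only shifts the center.
σ = √(2 × 0.0807 × 29.3) = 2.17 m.

2.17 m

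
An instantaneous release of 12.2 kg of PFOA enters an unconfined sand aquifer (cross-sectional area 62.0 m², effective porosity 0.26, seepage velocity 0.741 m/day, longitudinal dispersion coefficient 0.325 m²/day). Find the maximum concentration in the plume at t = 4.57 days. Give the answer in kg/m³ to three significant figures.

The peak of an instantaneous 1D plume sits at x = vt; there the Gaussian factor is 1 and C_max = M/(n_e·A·√(4πDt)), where n_e·A is the pore area the mass is dissolved in.
√(4πDt) = √(4π × 0.325 × 4.57) = 4.320 m, so C_max = 12.2/(0.26 × 62.0 × 4.320) = 0.175 kg/m³.

0.175 kg/m³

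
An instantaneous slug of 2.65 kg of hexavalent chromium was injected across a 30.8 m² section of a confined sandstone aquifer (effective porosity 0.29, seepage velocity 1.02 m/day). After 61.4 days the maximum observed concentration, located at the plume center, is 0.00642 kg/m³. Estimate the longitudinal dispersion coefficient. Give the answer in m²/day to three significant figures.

2.77 m²/day

At the plume center C_max = M/(n_e·A·√(4πDt)), so D = M²/(4πt·(n_e·A·C_max)²).
n_e·A·C_max = 0.29 × 30.8 × 0.00642 = 0.05734 kg/m.
D = 2.65²/(4π × 61.4 × 0.05734²) = 2.77 m²/day.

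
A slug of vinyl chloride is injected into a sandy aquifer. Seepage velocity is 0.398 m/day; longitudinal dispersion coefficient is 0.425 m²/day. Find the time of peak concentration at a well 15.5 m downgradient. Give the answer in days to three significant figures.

For the 1D instantaneous-source solution, setting ∂C/∂t = 0 at fixed x gives v²t² + 2Dt − x² = 0, so t = (√(D² + v²x²) − D)/v².
√(D² + v²x²) = √(0.425² + 0.398² × 15.5²) = 6.184; v² = 0.158404.
t = (6.184 − 0.425)/0.158404 = 36.4 days (vs. the pure-advection estimate x/v = 38.9 d).

36.4 days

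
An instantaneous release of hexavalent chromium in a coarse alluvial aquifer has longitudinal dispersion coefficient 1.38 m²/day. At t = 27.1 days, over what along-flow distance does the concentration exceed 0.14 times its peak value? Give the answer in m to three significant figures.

34.3 m

The plume is Gaussian with σ = √(2Dt) = √(2 × 1.38 × 27.1) = 8.648 m.
C/C_peak = exp(−Δx²/(2σ²)) = 0.14 ⇒ Δx = σ·√(−2 ln 0.14) = 8.648 × 1.983 = 17.15 m.
Width = 2Δx = 34.3 m.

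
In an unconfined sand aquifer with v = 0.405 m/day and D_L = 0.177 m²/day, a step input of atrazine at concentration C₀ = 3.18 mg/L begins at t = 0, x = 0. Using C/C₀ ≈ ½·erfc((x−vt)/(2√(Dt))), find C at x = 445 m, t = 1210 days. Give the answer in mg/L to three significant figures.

3.13 mg/L

For a continuous step input, C/C₀ ≈ ½·erfc((x−vt)/(2√(Dt))).
vt = 0.405 × 1210 = 490.05 m and 2√(Dt) = 2√(0.177 × 1210) = 29.27 m.
Argument (x−vt)/(2√(Dt)) = (445 − 490.05)/29.27 = -1.539; ½·erfc(-1.539) = 0.9852.
C = 3.18 × 0.9852 = 3.13 mg/L.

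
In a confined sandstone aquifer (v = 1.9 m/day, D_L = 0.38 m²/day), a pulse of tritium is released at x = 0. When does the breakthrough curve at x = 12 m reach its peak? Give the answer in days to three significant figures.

6.21 days

For the 1D instantaneous-source solution, setting ∂C/∂t = 0 at fixed x gives v²t² + 2Dt − x² = 0, so t = (√(D² + v²x²) − D)/v².
√(D² + v²x²) = √(0.38² + 1.9² × 12²) = 22.80; v² = 3.61.
t = (22.80 − 0.38)/3.61 = 6.21 days (vs. the pure-advection estimate x/v = 6.32 d).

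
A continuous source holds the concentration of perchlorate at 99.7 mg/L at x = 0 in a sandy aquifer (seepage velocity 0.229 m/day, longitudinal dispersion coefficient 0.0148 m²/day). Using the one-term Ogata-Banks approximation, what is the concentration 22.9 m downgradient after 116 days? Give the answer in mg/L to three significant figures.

97.3 mg/L

For a continuous step input, C/C₀ ≈ ½·erfc((x−vt)/(2√(Dt))).
vt = 0.229 × 116 = 26.564 m and 2√(Dt) = 2√(0.0148 × 116) = 2.621 m.
Argument (x−vt)/(2√(Dt)) = (22.9 − 26.564)/2.621 = -1.398; ½·erfc(-1.398) = 0.9760.
C = 99.7 × 0.9760 = 97.3 mg/L.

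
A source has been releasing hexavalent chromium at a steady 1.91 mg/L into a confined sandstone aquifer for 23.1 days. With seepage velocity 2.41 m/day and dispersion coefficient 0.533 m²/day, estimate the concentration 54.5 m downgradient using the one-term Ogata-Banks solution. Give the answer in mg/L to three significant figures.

For a continuous step input, C/C₀ ≈ ½·erfc((x−vt)/(2√(Dt))).
vt = 2.41 × 23.1 = 55.671 m and 2√(Dt) = 2√(0.533 × 23.1) = 7.018 m.
Argument (x−vt)/(2√(Dt)) = (54.5 − 55.671)/7.018 = -0.1669; ½·erfc(-0.1669) = 0.5933.
C = 1.91 × 0.5933 = 1.13 mg/L.

1.13 mg/L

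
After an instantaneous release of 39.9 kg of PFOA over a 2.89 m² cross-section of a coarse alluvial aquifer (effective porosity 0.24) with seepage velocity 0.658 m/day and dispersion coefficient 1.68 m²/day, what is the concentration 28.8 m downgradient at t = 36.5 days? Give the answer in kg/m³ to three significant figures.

For an instantaneous plane source, C(x,t) = M/(n_e·A·√(4πDt)) · exp(−(x−vt)²/(4Dt)), with n_e·A the pore (flow) area.
Plume center vt = 0.658 × 36.5 = 24.017 m, so the well at 28.8 m is 4.783 m downgradient of the peak.
√(4πDt) = 27.76 m, giving peak height M/(n_e·A·√(4πDt)) = 39.9/(0.24 × 2.89 × 27.76) = 2.072 kg/m³.
(x−vt)²/(4Dt) = (4.783)²/(4 × 1.68 × 36.5) = 0.09327; exp(−0.09327) = 0.9109.
C = 2.072 × 0.9109 = 1.89 kg/m³.

1.89 kg/m³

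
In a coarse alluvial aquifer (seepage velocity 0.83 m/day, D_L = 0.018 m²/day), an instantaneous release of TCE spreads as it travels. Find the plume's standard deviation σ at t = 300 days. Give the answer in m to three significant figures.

3.29 m

Dispersive spreading gives a Gaussian with σ² = 2Dt; advection only shifts the center.
σ = √(2 × 0.018 × 300) = 3.29 m.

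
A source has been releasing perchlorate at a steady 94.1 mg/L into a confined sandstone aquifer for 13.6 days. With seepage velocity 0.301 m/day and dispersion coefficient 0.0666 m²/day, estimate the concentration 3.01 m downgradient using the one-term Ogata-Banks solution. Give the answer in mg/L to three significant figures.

For a continuous step input, C/C₀ ≈ ½·erfc((x−vt)/(2√(Dt))).
vt = 0.301 × 13.6 = 4.0936 m and 2√(Dt) = 2√(0.0666 × 13.6) = 1.903 m.
Argument (x−vt)/(2√(Dt)) = (3.01 − 4.0936)/1.903 = -0.5694; ½·erfc(-0.5694) = 0.7897.
C = 94.1 × 0.7897 = 74.3 mg/L.

74.3 mg/L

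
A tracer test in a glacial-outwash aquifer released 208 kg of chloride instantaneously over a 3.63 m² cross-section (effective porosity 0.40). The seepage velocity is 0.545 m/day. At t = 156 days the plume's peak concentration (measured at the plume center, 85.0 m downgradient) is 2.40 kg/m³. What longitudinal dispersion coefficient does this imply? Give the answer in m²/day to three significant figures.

At the plume center C_max = M/(n_e·A·√(4πDt)), so D = M²/(4πt·(n_e·A·C_max)²).
n_e·A·C_max = 0.40 × 3.63 × 2.40 = 3.485 kg/m.
D = 208²/(4π × 156 × 3.485²) = 1.82 m²/day.

1.82 m²/day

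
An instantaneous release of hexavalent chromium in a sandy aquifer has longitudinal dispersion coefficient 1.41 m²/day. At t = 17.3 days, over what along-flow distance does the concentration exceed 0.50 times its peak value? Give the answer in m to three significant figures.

The plume is Gaussian with σ = √(2Dt) = √(2 × 1.41 × 17.3) = 6.985 m.
C/C_peak = exp(−Δx²/(2σ²)) = 0.50 ⇒ Δx = σ·√(−2 ln 0.50) = 6.985 × 1.177 = 8.221 m.
Width = 2Δx = 16.4 m.

16.4 m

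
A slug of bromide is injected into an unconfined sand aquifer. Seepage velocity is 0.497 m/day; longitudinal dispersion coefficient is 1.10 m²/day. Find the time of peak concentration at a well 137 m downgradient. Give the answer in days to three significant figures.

For the 1D instantaneous-source solution, setting ∂C/∂t = 0 at fixed x gives v²t² + 2Dt − x² = 0, so t = (√(D² + v²x²) − D)/v².
√(D² + v²x²) = √(1.10² + 0.497² × 137²) = 68.10; v² = 0.247009.
t = (68.10 − 1.10)/0.247009 = 271 days (vs. the pure-advection estimate x/v = 276 d).

271 days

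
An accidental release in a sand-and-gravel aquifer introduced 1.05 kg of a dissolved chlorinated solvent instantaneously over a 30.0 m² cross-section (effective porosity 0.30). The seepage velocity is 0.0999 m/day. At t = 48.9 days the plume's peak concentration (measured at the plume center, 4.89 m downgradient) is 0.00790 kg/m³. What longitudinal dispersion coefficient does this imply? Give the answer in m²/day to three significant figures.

0.355 m²/day

At the plume center C_max = M/(n_e·A·√(4πDt)), so D = M²/(4πt·(n_e·A·C_max)²).
n_e·A·C_max = 0.30 × 30.0 × 0.00790 = 0.07110 kg/m.
D = 1.05²/(4π × 48.9 × 0.07110²) = 0.355 m²/day.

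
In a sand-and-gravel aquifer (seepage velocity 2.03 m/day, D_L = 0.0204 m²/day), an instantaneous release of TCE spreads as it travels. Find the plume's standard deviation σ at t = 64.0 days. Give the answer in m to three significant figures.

1.62 m

Dispersive spreading gives a Gaussian with σ² = 2Dt; advection only shifts the center.
σ = √(2 × 0.0204 × 64.0) = 1.62 m.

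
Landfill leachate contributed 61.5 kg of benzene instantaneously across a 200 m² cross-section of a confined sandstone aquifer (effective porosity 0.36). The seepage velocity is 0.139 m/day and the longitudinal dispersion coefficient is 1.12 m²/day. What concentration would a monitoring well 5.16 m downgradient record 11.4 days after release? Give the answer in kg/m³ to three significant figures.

For an instantaneous plane source, C(x,t) = M/(n_e·A·√(4πDt)) · exp(−(x−vt)²/(4Dt)), with n_e·A the pore (flow) area.
Plume center vt = 0.139 × 11.4 = 1.5846 m, so the well at 5.16 m is 3.5754 m downgradient of the peak.
√(4πDt) = 12.67 m, giving peak height M/(n_e·A·√(4πDt)) = 61.5/(0.36 × 200 × 12.67) = 0.06742 kg/m³.
(x−vt)²/(4Dt) = (3.5754)²/(4 × 1.12 × 11.4) = 0.2503; exp(−0.2503) = 0.7786.
C = 0.06742 × 0.7786 = 0.0525 kg/m³.

0.0525 kg/m³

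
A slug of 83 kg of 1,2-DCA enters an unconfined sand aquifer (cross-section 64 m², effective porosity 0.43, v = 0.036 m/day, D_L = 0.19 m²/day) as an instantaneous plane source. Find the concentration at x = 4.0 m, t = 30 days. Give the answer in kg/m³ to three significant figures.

For an instantaneous plane source, C(x,t) = M/(n_e·A·√(4πDt)) · exp(−(x−vt)²/(4Dt)), with n_e·A the pore (flow) area.
Plume center vt = 0.036 × 30 = 1.08 m, so the well at 4.0 m is 2.92 m downgradient of the peak.
√(4πDt) = 8.463 m, giving peak height M/(n_e·A·√(4πDt)) = 83/(0.43 × 64 × 8.463) = 0.3564 kg/m³.
(x−vt)²/(4Dt) = (2.92)²/(4 × 0.19 × 30) = 0.3740; exp(−0.3740) = 0.6880.
C = 0.3564 × 0.6880 = 0.245 kg/m³.

0.245 kg/m³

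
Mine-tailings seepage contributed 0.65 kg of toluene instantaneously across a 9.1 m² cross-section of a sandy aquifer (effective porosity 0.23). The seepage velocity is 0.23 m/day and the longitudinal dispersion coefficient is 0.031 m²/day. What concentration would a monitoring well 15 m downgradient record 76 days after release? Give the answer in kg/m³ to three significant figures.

For an instantaneous plane source, C(x,t) = M/(n_e·A·√(4πDt)) · exp(−(x−vt)²/(4Dt)), with n_e·A the pore (flow) area.
Plume center vt = 0.23 × 76 = 17.48 m, so the well at 15 m is 2.48 m upgradient of the peak.
√(4πDt) = 5.441 m, giving peak height M/(n_e·A·√(4πDt)) = 0.65/(0.23 × 9.1 × 5.441) = 0.05708 kg/m³.
(x−vt)²/(4Dt) = (-2.48)²/(4 × 0.031 × 76) = 0.6526; exp(−0.6526) = 0.5207.
C = 0.05708 × 0.5207 = 0.0297 kg/m³.

0.0297 kg/m³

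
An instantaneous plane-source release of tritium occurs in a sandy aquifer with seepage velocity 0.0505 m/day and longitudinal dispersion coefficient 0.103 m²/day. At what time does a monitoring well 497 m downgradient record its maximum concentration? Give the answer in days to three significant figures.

9800 days

For the 1D instantaneous-source solution, setting ∂C/∂t = 0 at fixed x gives v²t² + 2Dt − x² = 0, so t = (√(D² + v²x²) − D)/v².
√(D² + v²x²) = √(0.103² + 0.0505² × 497²) = 25.10; v² = 0.00255025.
t = (25.10 − 0.103)/0.00255025 = 9800 days (vs. the pure-advection estimate x/v = 9840 d).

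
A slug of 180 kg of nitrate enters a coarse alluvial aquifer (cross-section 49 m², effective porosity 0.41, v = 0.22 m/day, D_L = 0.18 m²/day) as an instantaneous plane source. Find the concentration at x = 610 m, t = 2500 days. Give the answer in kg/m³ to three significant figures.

For an instantaneous plane source, C(x,t) = M/(n_e·A·√(4πDt)) · exp(−(x−vt)²/(4Dt)), with n_e·A the pore (flow) area.
Plume center vt = 0.22 × 2500 = 550 m, so the well at 610 m is 60 m downgradient of the peak.
√(4πDt) = 75.20 m, giving peak height M/(n_e·A·√(4πDt)) = 180/(0.41 × 49 × 75.20) = 0.1191 kg/m³.
(x−vt)²/(4Dt) = (60)²/(4 × 0.18 × 2500) = 2.000; exp(−2.000) = 0.1353.
C = 0.1191 × 0.1353 = 0.0161 kg/m³.

0.0161 kg/m³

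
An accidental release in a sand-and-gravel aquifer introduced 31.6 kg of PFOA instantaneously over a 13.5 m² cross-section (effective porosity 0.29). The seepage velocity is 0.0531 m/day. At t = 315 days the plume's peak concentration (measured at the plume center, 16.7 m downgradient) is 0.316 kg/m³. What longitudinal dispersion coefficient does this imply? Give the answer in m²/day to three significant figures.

0.165 m²/day

At the plume center C_max = M/(n_e·A·√(4πDt)), so D = M²/(4πt·(n_e·A·C_max)²).
n_e·A·C_max = 0.29 × 13.5 × 0.316 = 1.237 kg/m.
D = 31.6²/(4π × 315 × 1.237²) = 0.165 m²/day.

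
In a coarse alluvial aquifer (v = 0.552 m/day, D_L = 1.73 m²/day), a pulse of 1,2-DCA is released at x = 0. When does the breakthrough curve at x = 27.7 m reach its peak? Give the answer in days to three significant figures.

For the 1D instantaneous-source solution, setting ∂C/∂t = 0 at fixed x gives v²t² + 2Dt − x² = 0, so t = (√(D² + v²x²) − D)/v².
√(D² + v²x²) = √(1.73² + 0.552² × 27.7²) = 15.39; v² = 0.304704.
t = (15.39 − 1.73)/0.304704 = 44.8 days (vs. the pure-advection estimate x/v = 50.2 d).

44.8 days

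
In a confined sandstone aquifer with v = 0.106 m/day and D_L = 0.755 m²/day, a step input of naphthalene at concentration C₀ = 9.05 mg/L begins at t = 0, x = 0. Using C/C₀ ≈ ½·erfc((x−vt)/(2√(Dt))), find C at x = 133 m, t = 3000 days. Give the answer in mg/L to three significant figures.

For a continuous step input, C/C₀ ≈ ½·erfc((x−vt)/(2√(Dt))).
vt = 0.106 × 3000 = 318 m and 2√(Dt) = 2√(0.755 × 3000) = 95.18 m.
Argument (x−vt)/(2√(Dt)) = (133 − 318)/95.18 = -1.944; ½·erfc(-1.944) = 0.9970.
C = 9.05 × 0.9970 = 9.02 mg/L.

9.02 mg/L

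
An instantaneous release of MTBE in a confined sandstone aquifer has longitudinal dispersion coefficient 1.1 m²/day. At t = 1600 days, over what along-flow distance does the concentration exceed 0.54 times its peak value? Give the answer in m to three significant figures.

The plume is Gaussian with σ = √(2Dt) = √(2 × 1.1 × 1600) = 59.33 m.
C/C_peak = exp(−Δx²/(2σ²)) = 0.54 ⇒ Δx = σ·√(−2 ln 0.54) = 59.33 × 1.110 = 65.86 m.
Width = 2Δx = 132 m.

132 m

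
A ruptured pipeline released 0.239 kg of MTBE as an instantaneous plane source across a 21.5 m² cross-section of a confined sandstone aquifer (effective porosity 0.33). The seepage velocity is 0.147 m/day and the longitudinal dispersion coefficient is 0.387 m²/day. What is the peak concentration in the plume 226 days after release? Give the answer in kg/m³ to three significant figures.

0.00102 kg/m³

The peak of an instantaneous 1D plume sits at x = vt; there the Gaussian factor is 1 and C_max = M/(n_e·A·√(4πDt)), where n_e·A is the pore area the mass is dissolved in.
√(4πDt) = √(4π × 0.387 × 226) = 33.15 m, so C_max = 0.239/(0.33 × 21.5 × 33.15) = 0.00102 kg/m³.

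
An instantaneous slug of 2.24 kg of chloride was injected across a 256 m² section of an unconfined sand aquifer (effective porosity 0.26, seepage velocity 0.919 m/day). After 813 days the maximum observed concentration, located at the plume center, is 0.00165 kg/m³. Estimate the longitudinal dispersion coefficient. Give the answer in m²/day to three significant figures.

At the plume center C_max = M/(n_e·A·√(4πDt)), so D = M²/(4πt·(n_e·A·C_max)²).
n_e·A·C_max = 0.26 × 256 × 0.00165 = 0.1098 kg/m.
D = 2.24²/(4π × 813 × 0.1098²) = 0.0407 m²/day.

0.0407 m²/day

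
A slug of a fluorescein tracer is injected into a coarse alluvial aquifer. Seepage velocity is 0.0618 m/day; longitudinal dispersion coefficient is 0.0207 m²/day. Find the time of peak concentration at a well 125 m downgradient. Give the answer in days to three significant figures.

2020 days

For the 1D instantaneous-source solution, setting ∂C/∂t = 0 at fixed x gives v²t² + 2Dt − x² = 0, so t = (√(D² + v²x²) − D)/v².
√(D² + v²x²) = √(0.0207² + 0.0618² × 125²) = 7.725; v² = 0.00381924.
t = (7.725 − 0.0207)/0.00381924 = 2020 days (vs. the pure-advection estimate x/v = 2020 d).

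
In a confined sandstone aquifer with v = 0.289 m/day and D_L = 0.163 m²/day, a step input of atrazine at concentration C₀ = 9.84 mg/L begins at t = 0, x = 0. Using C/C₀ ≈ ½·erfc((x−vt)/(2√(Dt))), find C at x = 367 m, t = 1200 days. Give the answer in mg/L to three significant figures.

For a continuous step input, C/C₀ ≈ ½·erfc((x−vt)/(2√(Dt))).
vt = 0.289 × 1200 = 346.8 m and 2√(Dt) = 2√(0.163 × 1200) = 27.97 m.
Argument (x−vt)/(2√(Dt)) = (367 − 346.8)/27.97 = 0.7222; ½·erfc(0.7222) = 0.1535.
C = 9.84 × 0.1535 = 1.51 mg/L.

1.51 mg/L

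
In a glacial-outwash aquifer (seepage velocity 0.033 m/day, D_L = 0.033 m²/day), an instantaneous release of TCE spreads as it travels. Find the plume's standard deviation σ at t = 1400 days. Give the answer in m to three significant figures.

Dispersive spreading gives a Gaussian with σ² = 2Dt; advection only shifts the center.
σ = √(2 × 0.033 × 1400) = 9.61 m.

9.61 m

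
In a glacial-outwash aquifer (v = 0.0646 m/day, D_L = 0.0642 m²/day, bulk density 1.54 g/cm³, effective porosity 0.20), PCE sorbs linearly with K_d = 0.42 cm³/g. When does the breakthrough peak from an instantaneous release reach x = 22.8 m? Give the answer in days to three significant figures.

Retardation factor R = 1 + ρ_b·K_d/n = 1 + 1.54 × 0.42/0.20 = 4.234.
Sorption retards both mechanisms: v_R = v/R = 0.01526 m/day, D_R = D/R = 0.01516 m²/day.
Peak time from v_R²t² + 2D_R t − x² = 0: t = (√(D_R² + v_R²x²) − D_R)/v_R².
√(D_R² + v_R²x²) = √(0.01516² + 0.01526² × 22.8²) = 0.3483; v_R² = 0.0002329.
t = (0.3483 − 0.01516)/0.0002329 = 1430 days.

1430 days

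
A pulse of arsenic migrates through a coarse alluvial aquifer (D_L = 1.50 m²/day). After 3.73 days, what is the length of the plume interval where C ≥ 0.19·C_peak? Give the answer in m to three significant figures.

12.2 m

The plume is Gaussian with σ = √(2Dt) = √(2 × 1.50 × 3.73) = 3.345 m.
C/C_peak = exp(−Δx²/(2σ²)) = 0.19 ⇒ Δx = σ·√(−2 ln 0.19) = 3.345 × 1.822 = 6.095 m.
Width = 2Δx = 12.2 m.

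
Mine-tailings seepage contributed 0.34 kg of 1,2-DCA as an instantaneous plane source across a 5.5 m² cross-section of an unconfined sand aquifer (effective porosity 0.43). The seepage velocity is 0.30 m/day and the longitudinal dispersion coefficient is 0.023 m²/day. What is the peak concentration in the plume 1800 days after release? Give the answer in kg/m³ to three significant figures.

0.00630 kg/m³

The peak of an instantaneous 1D plume sits at x = vt; there the Gaussian factor is 1 and C_max = M/(n_e·A·√(4πDt)), where n_e·A is the pore area the mass is dissolved in.
√(4πDt) = √(4π × 0.023 × 1800) = 22.81 m, so C_max = 0.34/(0.43 × 5.5 × 22.81) = 0.00630 kg/m³.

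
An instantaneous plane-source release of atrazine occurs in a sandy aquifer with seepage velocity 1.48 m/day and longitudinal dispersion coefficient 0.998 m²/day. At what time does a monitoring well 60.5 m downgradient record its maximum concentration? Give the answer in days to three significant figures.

For the 1D instantaneous-source solution, setting ∂C/∂t = 0 at fixed x gives v²t² + 2Dt − x² = 0, so t = (√(D² + v²x²) − D)/v².
√(D² + v²x²) = √(0.998² + 1.48² × 60.5²) = 89.55; v² = 2.1904.
t = (89.55 − 0.998)/2.1904 = 40.4 days (vs. the pure-advection estimate x/v = 40.9 d).

40.4 days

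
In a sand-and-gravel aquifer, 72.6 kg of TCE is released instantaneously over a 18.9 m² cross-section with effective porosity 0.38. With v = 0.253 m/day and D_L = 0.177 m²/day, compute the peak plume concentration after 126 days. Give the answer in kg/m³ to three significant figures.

0.604 kg/m³

The peak of an instantaneous 1D plume sits at x = vt; there the Gaussian factor is 1 and C_max = M/(n_e·A·√(4πDt)), where n_e·A is the pore area the mass is dissolved in.
√(4πDt) = √(4π × 0.177 × 126) = 16.74 m, so C_max = 72.6/(0.38 × 18.9 × 16.74) = 0.604 kg/m³.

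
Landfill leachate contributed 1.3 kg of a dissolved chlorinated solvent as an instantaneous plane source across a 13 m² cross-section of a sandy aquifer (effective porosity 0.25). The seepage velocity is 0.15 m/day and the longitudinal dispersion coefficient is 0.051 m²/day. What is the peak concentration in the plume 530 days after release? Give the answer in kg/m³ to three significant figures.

The peak of an instantaneous 1D plume sits at x = vt; there the Gaussian factor is 1 and C_max = M/(n_e·A·√(4πDt)), where n_e·A is the pore area the mass is dissolved in.
√(4πDt) = √(4π × 0.051 × 530) = 18.43 m, so C_max = 1.3/(0.25 × 13 × 18.43) = 0.0217 kg/m³.

0.0217 kg/m³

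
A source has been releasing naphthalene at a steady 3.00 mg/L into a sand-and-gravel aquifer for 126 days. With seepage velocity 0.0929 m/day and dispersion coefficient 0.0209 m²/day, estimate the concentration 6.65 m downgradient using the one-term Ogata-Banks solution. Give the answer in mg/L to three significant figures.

2.96 mg/L

For a continuous step input, C/C₀ ≈ ½·erfc((x−vt)/(2√(Dt))).
vt = 0.0929 × 126 = 11.7054 m and 2√(Dt) = 2√(0.0209 × 126) = 3.246 m.
Argument (x−vt)/(2√(Dt)) = (6.65 − 11.7054)/3.246 = -1.557; ½·erfc(-1.557) = 0.9862.
C = 3.00 × 0.9862 = 2.96 mg/L.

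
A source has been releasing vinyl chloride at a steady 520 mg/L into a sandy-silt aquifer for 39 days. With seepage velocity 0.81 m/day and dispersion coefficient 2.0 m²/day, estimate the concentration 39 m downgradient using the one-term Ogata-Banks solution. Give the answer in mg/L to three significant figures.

For a continuous step input, C/C₀ ≈ ½·erfc((x−vt)/(2√(Dt))).
vt = 0.81 × 39 = 31.59 m and 2√(Dt) = 2√(2.0 × 39) = 17.66 m.
Argument (x−vt)/(2√(Dt)) = (39 − 31.59)/17.66 = 0.4196; ½·erfc(0.4196) = 0.2765.
C = 520 × 0.2765 = 144 mg/L.

144 mg/L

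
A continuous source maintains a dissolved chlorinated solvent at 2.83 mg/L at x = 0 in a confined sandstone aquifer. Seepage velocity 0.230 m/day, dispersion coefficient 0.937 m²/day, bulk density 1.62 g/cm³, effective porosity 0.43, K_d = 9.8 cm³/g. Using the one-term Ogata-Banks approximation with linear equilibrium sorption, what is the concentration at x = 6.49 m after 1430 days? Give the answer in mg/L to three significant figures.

1.70 mg/L

Retardation factor R = 1 + ρ_b·K_d/n = 1 + 1.62 × 9.8/0.43 = 37.92.
Sorption retards both mechanisms: v_R = v/R = 0.006065 m/day, D_R = D/R = 0.02471 m²/day.
v_R·t = 0.006065 × 1430 = 8.67295 m; 2√(D_R t) = 11.89 m; argument = (6.49 − 8.67295)/11.89 = -0.1836.
C = C₀ × ½·erfc(-0.1836) = 2.83 × 0.6024 = 1.70 mg/L.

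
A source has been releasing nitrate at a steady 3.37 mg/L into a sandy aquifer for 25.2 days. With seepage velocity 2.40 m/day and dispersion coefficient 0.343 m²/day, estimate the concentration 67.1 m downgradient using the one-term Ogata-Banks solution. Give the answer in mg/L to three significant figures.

0.188 mg/L

For a continuous step input, C/C₀ ≈ ½·erfc((x−vt)/(2√(Dt))).
vt = 2.40 × 25.2 = 60.48 m and 2√(Dt) = 2√(0.343 × 25.2) = 5.880 m.
Argument (x−vt)/(2√(Dt)) = (67.1 − 60.48)/5.880 = 1.126; ½·erfc(1.126) = 0.05565.
C = 3.37 × 0.05565 = 0.188 mg/L.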